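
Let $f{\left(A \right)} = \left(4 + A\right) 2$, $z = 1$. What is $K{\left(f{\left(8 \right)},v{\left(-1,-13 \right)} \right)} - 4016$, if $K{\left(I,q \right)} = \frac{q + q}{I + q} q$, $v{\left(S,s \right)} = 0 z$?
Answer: $-4016$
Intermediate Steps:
$f{\left(A \right)} = 8 + 2 A$
$v{\left(S,s \right)} = 0$ ($v{\left(S,s \right)} = 0 \cdot 1 = 0$)
$K{\left(I,q \right)} = \frac{2 q^{2}}{I + q}$ ($K{\left(I,q \right)} = \frac{2 q}{I + q} q = \frac{2 q^{2}}{I + q}$)
$K{\left(f{\left(8 \right)},v{\left(-1,-13 \right)} \right)} - 4016 = \frac{2 \cdot 0^{2}}{\left(8 + 2 \cdot 8\right) + 0} - 4016 = 2 \cdot 0 \frac{1}{\left(8 + 16\right) + 0} - 4016 = 2 \cdot 0 \frac{1}{24 + 0} - 4016 = 2 \cdot 0 \cdot \frac{1}{24} - 4016 = 0 - 4016 = -4016$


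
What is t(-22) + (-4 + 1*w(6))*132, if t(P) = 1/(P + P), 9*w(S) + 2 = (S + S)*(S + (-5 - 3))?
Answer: -120035/132 ≈ -909.36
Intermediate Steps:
w(S) = -2/9 + 2*S*(-8 + S)/9 (w(S) = -2/9 + ((S + S)*(S + (-5 - 3)))/9 = -2/9 + ((2*S)*(S - 8))/9 = -2/9 + ((2*S)*(-8 + S))/9 = -2/9 + (2*S*(-8 + S))/9 = -2/9 + 2*S*(-8 + S)/9)
t(P) = 1/(2*P)
t(-22) + (-4 + 1*w(6))*132 = (½)/(-22) + (-4 + 1*(-2/9 - 16/9*6 + (2/9)*6²))*132 = (½)*(-1/22) + (-4 + 1*(-2/9 - 32/3 + (2/9)*36))*132 = -1/44 + (-4 + 1*(-2/9 - 32/3 + 8))*132 = -1/44 + (-4 + 1*(-26/9))*132 = -1/44 + (-4 - 26/9)*132 = -1/44 - 62/9*132 = -1/44 - 2728/3 = -120035/132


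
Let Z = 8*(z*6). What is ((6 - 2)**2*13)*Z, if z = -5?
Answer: -49920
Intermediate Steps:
Z = -240 (Z = 8*(-5*6) = 8*(-30) = -240)
((6 - 2)**2*13)*Z = ((6 - 2)**2*13)*(-240) = (4**2*13)*(-240) = (16*13)*(-240) = 208*(-240) = -49920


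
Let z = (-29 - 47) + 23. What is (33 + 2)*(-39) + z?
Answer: -1418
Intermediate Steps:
z = -53 (z = -76 + 23 = -53)
(33 + 2)*(-39) + z = (33 + 2)*(-39) - 53 = 35*(-39) - 53 = -1365 - 53 = -1418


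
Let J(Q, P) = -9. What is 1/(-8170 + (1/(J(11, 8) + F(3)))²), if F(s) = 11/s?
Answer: -256/2091511 ≈ -0.00012240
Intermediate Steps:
1/(-8170 + (1/(J(11, 8) + F(3)))²) = 1/(-8170 + (1/(-9 + 11/3))²) = 1/(-8170 + (1/(-16/3))²) = 1/(-8170 + (-3/16)²) = 1/(-8170 + 9/256) = 1/(-2091511/256) = -256/2091511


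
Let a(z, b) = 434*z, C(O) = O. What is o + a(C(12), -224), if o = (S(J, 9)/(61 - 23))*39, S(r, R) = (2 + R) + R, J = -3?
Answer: 99342/19 ≈ 5228.5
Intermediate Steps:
S(r, R) = 2 + 2*R
o = 390/19 (o = ((2 + 2*9)/(61 - 23))*39 = ((2 + 18)/38)*39 = (20*(1/38))*39 = (10/19)*39 = 390/19 ≈ 20.526)
o + a(C(12), -224) = 390/19 + 434*12 = 390/19 + 5208 = 99342/19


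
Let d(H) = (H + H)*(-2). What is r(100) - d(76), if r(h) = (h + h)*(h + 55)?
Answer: 31304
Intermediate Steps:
r(h) = 2*h*(55 + h) (r(h) = (2*h)*(55 + h) = 2*h*(55 + h))
d(H) = -4*H (d(H) = (2*H)*(-2) = -4*H)
r(100) - d(76) = 2*100*(55 + 100) - (-4)*76 = 2*100*155 - 1*(-304) = 31000 + 304 = 31304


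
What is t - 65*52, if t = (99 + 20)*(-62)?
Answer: -10758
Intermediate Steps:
t = -7378 (t = 119*(-62) = -7378)
t - 65*52 = -7378 - 65*52 = -7378 - 3380 = -10758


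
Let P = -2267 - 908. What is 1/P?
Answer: -1/3175 ≈ -0.00031496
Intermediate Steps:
P = -3175
1/P = 1/(-3175) = -1/3175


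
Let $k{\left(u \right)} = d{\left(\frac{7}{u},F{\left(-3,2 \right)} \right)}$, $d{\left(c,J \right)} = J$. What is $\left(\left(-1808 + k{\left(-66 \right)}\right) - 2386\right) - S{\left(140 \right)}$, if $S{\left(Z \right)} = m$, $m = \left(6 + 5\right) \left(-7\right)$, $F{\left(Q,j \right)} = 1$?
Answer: $-4116$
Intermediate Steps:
$k{\left(u \right)} = 1$
$m = -77$ ($m = 11 \left(-7\right) = -77$)
$S{\left(Z \right)} = -77$
$\left(\left(-1808 + k{\left(-66 \right)}\right) - 2386\right) - S{\left(140 \right)} = \left(\left(-1808 + 1\right) - 2386\right) - -77 = \left(-1807 - 2386\right) + 77 = -4193 + 77 = -4116$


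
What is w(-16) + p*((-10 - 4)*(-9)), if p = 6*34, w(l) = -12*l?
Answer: 25896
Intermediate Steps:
p = 204
w(-16) + p*((-10 - 4)*(-9)) = -12*(-16) + 204*((-10 - 4)*(-9)) = 192 + 204*(-14*(-9)) = 192 + 204*126 = 192 + 25704 = 25896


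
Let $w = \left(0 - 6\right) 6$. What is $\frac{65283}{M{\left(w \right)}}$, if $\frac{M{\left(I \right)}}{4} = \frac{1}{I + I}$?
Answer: $-1175094$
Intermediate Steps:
$w = -36$ ($w = \left(-6\right) 6 = -36$)
$M{\left(I \right)} = \frac{2}{I}$ ($M{\left(I \right)} = \frac{4}{I + I} = \frac{4}{2 I} = 4 \frac{1}{2 I} = \frac{2}{I}$)
$\frac{65283}{M{\left(w \right)}} = \frac{65283}{2 \frac{1}{-36}} = \frac{65283}{2 \left(- \frac{1}{36}\right)} = \frac{65283}{- \frac{1}{18}} = 65283 \left(-18\right) = -1175094$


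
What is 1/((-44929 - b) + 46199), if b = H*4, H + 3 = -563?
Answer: 1/3534 ≈ 0.00028297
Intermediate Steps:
H = -566 (H = -3 - 563 = -566)
b = -2264 (b = -566*4 = -2264)
1/((-44929 - b) + 46199) = 1/((-44929 - 1*(-2264)) + 46199) = 1/((-44929 + 2264) + 46199) = 1/(-42665 + 46199) = 1/3534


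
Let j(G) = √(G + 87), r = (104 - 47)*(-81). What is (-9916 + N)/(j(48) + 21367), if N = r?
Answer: -310526611/456548554 + 43599*√15/456548554 ≈ -0.67979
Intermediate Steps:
r = -4617 (r = 57*(-81) = -4617)
N = -4617
j(G) = √(87 + G)
(-9916 + N)/(j(48) + 21367) = (-9916 - 4617)/(√(87 + 48) + 21367) = -14533/(√135 + 21367) = -14533/(3*√15 + 21367) = -14533/(21367 + 3*√15)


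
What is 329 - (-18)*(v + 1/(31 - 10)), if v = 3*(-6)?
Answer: 41/7 ≈ 5.8571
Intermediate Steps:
v = -18
329 - (-18)*(v + 1/(31 - 10)) = 329 - (-18)*(-18 + 1/(31 - 10)) = 329 - (-18)*(-18 + 1/21) = 329 - (-18)*(-377)/21 = 329 - 1*2262/7 = 329 - 2262/7 = 41/7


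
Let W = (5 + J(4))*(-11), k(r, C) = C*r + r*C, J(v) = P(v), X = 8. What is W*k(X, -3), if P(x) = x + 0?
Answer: 4752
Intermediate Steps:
P(x) = x
J(v) = v
k(r, C) = 2*C*r (k(r, C) = C*r + C*r = 2*C*r)
W = -99 (W = (5 + 4)*(-11) = 9*(-11) = -99)
W*k(X, -3) = -198*(-3)*8 = -99*(-48) = 4752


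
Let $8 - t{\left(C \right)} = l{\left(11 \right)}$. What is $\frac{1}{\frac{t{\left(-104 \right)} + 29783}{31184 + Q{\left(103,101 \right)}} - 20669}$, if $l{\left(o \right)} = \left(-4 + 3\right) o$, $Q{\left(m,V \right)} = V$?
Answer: $- \frac{31285}{646599863} \approx -4.8384 \cdot 10^{-5}$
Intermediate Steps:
$l{\left(o \right)} = - o$
$t{\left(C \right)} = 19$ ($t{\left(C \right)} = 8 - \left(-1\right) 11 = 8 - -11 = 8 + 11 = 19$)
$\frac{1}{\frac{t{\left(-104 \right)} + 29783}{31184 + Q{\left(103,101 \right)}} - 20669} = \frac{1}{\frac{19 + 29783}{31184 + 101} - 20669} = \frac{1}{\frac{29802}{31285} - 20669} = \frac{1}{- \frac{646599863}{31285}} = - \frac{31285}{646599863}$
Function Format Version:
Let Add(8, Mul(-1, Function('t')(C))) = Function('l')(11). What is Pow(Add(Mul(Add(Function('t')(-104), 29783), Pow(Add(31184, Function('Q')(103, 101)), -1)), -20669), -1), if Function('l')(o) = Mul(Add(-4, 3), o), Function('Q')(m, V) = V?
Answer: Rational(-31285, 646599863) ≈ -4.8384e-5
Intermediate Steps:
Function('l')(o) = Mul(-1, o)
Function('t')(C) = 19 (Function('t')(C) = Add(8, Mul(-1, Mul(-1, 11))) = Add(8, Mul(-1, -11)) = Add(8, 11) = 19)
Pow(Add(Mul(Add(Function('t')(-104), 29783), Pow(Add(31184, Function('Q')(103, 101)), -1)), -20669), -1) = Pow(Add(Mul(Add(19, 29783), Pow(Add(31184, 101), -1)), -20669), -1) = Pow(Add(Mul(29802, Pow(31285, -1)), -20669), -1) = Pow(Add(Mul(29802, Rational(1, 31285)), -20669), -1) = Pow(Add(Rational(29802, 31285), -20669), -1) = Pow(Rational(-646599863, 31285), -1) = Rational(-31285, 646599863)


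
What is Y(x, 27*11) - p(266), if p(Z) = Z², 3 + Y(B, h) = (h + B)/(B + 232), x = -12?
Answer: -3113339/44 ≈ -70758.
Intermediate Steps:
Y(B, h) = -3 + (B + h)/(232 + B) (Y(B, h) = -3 + (h + B)/(B + 232) = -3 + (B + h)/(232 + B))
Y(x, 27*11) - p(266) = (-696 + 27*11 - 2*(-12))/(232 - 12) - 1*266² = (-696 + 297 + 24)/220 - 1*70756 = (1/220)*(-375) - 70756 = -75/44 - 70756 = -3113339/44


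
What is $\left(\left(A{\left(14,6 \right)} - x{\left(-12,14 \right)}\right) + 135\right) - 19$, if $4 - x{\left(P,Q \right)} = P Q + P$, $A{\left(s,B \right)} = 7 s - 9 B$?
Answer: $-24$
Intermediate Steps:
$A{\left(s,B \right)} = - 9 B + 7 s$
$x{\left(P,Q \right)} = 4 - P - P Q$ ($x{\left(P,Q \right)} = 4 - \left(P Q + P\right) = 4 - \left(P + P Q\right) = 4 - P - P Q$)
$\left(\left(A{\left(14,6 \right)} - x{\left(-12,14 \right)}\right) + 135\right) - 19 = \left(\left(\left(\left(-9\right) 6 + 7 \cdot 14\right) - \left(4 - -12 - \left(-12\right) 14\right)\right) + 135\right) - 19 = \left(\left(\left(-54 + 98\right) - \left(4 + 12 + 168\right)\right) + 135\right) - 19 = \left(\left(44 - 184\right) + 135\right) - 19 = \left(-140 + 135\right) - 19 = -5 - 19 = -24$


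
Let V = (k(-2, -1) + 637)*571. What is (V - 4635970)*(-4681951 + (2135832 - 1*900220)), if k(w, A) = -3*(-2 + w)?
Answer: 14699983353549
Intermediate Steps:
k(w, A) = 6 - 3*w
V = 370579 (V = ((6 - 3*(-2)) + 637)*571 = ((6 + 6) + 637)*571 = (12 + 637)*571 = 649*571 = 370579)
(V - 4635970)*(-4681951 + (2135832 - 1*900220)) = (370579 - 4635970)*(-4681951 + (2135832 - 1*900220)) = -4265391*(-4681951 + (2135832 - 900220)) = -4265391*(-4681951 + 1235612) = -4265391*(-3446339) = 14699983353549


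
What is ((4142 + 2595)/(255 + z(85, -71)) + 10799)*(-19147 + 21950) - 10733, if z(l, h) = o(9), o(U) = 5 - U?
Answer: 7613858675/251 ≈ 3.0334e+7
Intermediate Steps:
z(l, h) = -4 (z(l, h) = 5 - 1*9 = 5 - 9 = -4)
((4142 + 2595)/(255 + z(85, -71)) + 10799)*(-19147 + 21950) - 10733 = ((4142 + 2595)/(255 - 4) + 10799)*(-19147 + 21950) - 10733 = (6737/251 + 10799)*2803 - 10733 = (2717286/251)*2803 - 10733 = 7616552658/251 - 10733 = 7613858675/251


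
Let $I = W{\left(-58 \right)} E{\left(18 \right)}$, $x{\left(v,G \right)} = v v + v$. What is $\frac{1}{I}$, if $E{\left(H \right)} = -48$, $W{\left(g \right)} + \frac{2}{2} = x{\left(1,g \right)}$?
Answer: $- \frac{1}{48} \approx -0.020833$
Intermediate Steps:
$x{\left(v,G \right)} = v + v^{2}$ ($x{\left(v,G \right)} = v^{2} + v = v + v^{2}$)
$W{\left(g \right)} = 1$ ($W{\left(g \right)} = -1 + 1 \left(1 + 1\right) = -1 + 1 \cdot 2 = -1 + 2 = 1$)
$I = -48$ ($I = 1 \left(-48\right) = -48$)
$\frac{1}{I} = \frac{1}{-48} = - \frac{1}{48}$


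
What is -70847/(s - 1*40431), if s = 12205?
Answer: 70847/28226 ≈ 2.5100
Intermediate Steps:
-70847/(s - 1*40431) = -70847/(12205 - 1*40431) = -70847/(12205 - 40431) = -70847/(-28226) = -70847*(-1/28226) = 70847/28226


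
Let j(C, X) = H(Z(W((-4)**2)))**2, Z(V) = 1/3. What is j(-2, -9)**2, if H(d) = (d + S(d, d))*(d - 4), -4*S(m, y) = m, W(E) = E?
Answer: 14641/20736 ≈ 0.70607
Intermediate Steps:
S(m, y) = -m/4
Z(V) = 1/3 (Z(V) = 1*(1/3) = 1/3)
H(d) = 3*d*(-4 + d)/4 (H(d) = (d - d/4)*(d - 4) = (3*d/4)*(-4 + d) = 3*d*(-4 + d)/4)
j(C, X) = 121/144 (j(C, X) = ((3/4)*(1/3)*(-4 + 1/3))**2 = ((3/4)*(1/3)*(-11/3))**2 = (-11/12)**2 = 121/144)
j(-2, -9)**2 = (121/144)**2 = 14641/20736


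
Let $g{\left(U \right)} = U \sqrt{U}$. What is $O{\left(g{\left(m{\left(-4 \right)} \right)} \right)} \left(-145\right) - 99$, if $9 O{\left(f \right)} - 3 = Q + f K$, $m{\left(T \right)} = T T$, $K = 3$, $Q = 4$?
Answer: $- \frac{29746}{9} \approx -3305.1$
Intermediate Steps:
$m{\left(T \right)} = T^{2}$
$g{\left(U \right)} = U^{\frac{3}{2}}$
$O{\left(f \right)} = \frac{7}{9} + \frac{f}{3}$ ($O{\left(f \right)} = \frac{1}{3} + \frac{4 + f 3}{9} = \frac{1}{3} + \frac{4 + 3 f}{9} = \frac{1}{3} + \left(\frac{4}{9} + \frac{f}{3}\right) = \frac{7}{9} + \frac{f}{3}$)
$O{\left(g{\left(m{\left(-4 \right)} \right)} \right)} \left(-145\right) - 99 = \left(\frac{7}{9} + \frac{\left(\left(-4\right)^{2}\right)^{\frac{3}{2}}}{3}\right) \left(-145\right) - 99 = \left(\frac{7}{9} + \frac{16^{\frac{3}{2}}}{3}\right) \left(-145\right) - 99 = \left(\frac{7}{9} + \frac{1}{3} \cdot 64\right) \left(-145\right) - 99 = \left(\frac{7}{9} + \frac{64}{3}\right) \left(-145\right) - 99 = \frac{199}{9} \left(-145\right) - 99 = - \frac{28855}{9} - 99 = - \frac{29746}{9}$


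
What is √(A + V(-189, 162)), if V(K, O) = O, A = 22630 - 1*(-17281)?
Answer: √40073 ≈ 200.18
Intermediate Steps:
A = 39911 (A = 22630 + 17281 = 39911)
√(A + V(-189, 162)) = √(39911 + 162) = √40073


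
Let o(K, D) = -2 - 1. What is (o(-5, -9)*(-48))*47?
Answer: 6768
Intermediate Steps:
o(K, D) = -3
(o(-5, -9)*(-48))*47 = -3*(-48)*47 = 144*47 = 6768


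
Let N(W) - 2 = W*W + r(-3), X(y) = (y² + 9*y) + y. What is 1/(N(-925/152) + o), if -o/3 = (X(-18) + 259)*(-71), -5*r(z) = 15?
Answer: 23104/1984056777 ≈ 1.1645e-5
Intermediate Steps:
r(z) = -3 (r(z) = -⅕*15 = -3)
X(y) = y² + 10*y
N(W) = -1 + W² (N(W) = 2 + (W*W - 3) = 2 + (W² - 3) = 2 + (-3 + W²) = -1 + W²)
o = 85839 (o = -3*(-18*(10 - 18) + 259)*(-71) = -3*(-18*(-8) + 259)*(-71) = -3*(144 + 259)*(-71) = -1209*(-71) = -3*(-28613) = 85839)
1/(N(-925/152) + o) = 1/((-1 + (-925/152)²) + 85839) = 1/((-1 + 855625/23104) + 85839) = 1/(832521/23104 + 85839) = 1/(1984056777/23104) = 23104/1984056777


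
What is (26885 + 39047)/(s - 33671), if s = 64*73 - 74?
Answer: -65932/29073 ≈ -2.2678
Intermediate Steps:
s = 4598 (s = 4672 - 74 = 4598)
(26885 + 39047)/(s - 33671) = (26885 + 39047)/(4598 - 33671) = 65932/(-29073) = 65932*(-1/29073) = -65932/29073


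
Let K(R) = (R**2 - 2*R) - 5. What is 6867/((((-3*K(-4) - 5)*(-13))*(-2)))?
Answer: -6867/1612 ≈ -4.2599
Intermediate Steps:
K(R) = -5 + R**2 - 2*R
6867/((((-3*K(-4) - 5)*(-13))*(-2))) = 6867/((((-3*(-5 + (-4)**2 - 2*(-4)) - 5)*(-13))*(-2))) = 6867/((((-3*(-5 + 16 + 8) - 5)*(-13))*(-2))) = 6867/((((-3*19 - 5)*(-13))*(-2))) = 6867/((((-57 - 5)*(-13))*(-2))) = 6867/((-62*(-13)*(-2))) = 6867/((806*(-2))) = 6867/(-1612) = 6867*(-1/1612) = -6867/1612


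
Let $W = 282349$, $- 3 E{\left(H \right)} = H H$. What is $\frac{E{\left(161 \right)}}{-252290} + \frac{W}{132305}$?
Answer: $\frac{43426193107}{20027537070} \approx 2.1683$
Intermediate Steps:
$E{\left(H \right)} = - \frac{H^{2}}{3}$ ($E{\left(H \right)} = - \frac{H H}{3} = - \frac{H^{2}}{3}$)
$\frac{E{\left(161 \right)}}{-252290} + \frac{W}{132305} = \frac{\left(- \frac{1}{3}\right) 161^{2}}{-252290} + \frac{282349}{132305} = \left(- \frac{1}{3}\right) 25921 \left(- \frac{1}{252290}\right) + 282349 \cdot \frac{1}{132305} = \left(- \frac{25921}{3}\right) \left(- \frac{1}{252290}\right) + \frac{282349}{132305} = \frac{25921}{756870} + \frac{282349}{132305} = \frac{43426193107}{20027537070}$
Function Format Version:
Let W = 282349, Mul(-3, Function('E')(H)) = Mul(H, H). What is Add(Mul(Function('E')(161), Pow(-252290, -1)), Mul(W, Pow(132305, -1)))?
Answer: Rational(43426193107, 20027537070) ≈ 2.1683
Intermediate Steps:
Function('E')(H) = Mul(Rational(-1, 3), Pow(H, 2)) (Function('E')(H) = Mul(Rational(-1, 3), Mul(H, H)) = Mul(Rational(-1, 3), Pow(H, 2)))
Add(Mul(Function('E')(161), Pow(-252290, -1)), Mul(W, Pow(132305, -1))) = Add(Mul(Mul(Rational(-1, 3), Pow(161, 2)), Pow(-252290, -1)), Mul(282349, Pow(132305, -1))) = Add(Mul(Mul(Rational(-1, 3), 25921), Rational(-1, 252290)), Mul(282349, Rational(1, 132305))) = Add(Mul(Rational(-25921, 3), Rational(-1, 252290)), Rational(282349, 132305)) = Add(Rational(25921, 756870), Rational(282349, 132305)) = Rational(43426193107, 20027537070)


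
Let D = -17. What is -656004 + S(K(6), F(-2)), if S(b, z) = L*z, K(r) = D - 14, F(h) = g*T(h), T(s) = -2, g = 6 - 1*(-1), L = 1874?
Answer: -682240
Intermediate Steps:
g = 7 (g = 6 + 1 = 7)
F(h) = -14 (F(h) = 7*(-2) = -14)
K(r) = -31 (K(r) = -17 - 14 = -31)
S(b, z) = 1874*z
-656004 + S(K(6), F(-2)) = -656004 + 1874*(-14) = -656004 - 26236 = -682240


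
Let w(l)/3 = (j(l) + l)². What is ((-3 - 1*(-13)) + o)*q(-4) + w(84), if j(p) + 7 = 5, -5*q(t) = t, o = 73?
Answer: 101192/5 ≈ 20238.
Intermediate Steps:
q(t) = -t/5
j(p) = -2 (j(p) = -7 + 5 = -2)
w(l) = 3*(-2 + l)²
((-3 - 1*(-13)) + o)*q(-4) + w(84) = ((-3 - 1*(-13)) + 73)*(-⅕*(-4)) + 3*(-2 + 84)² = ((-3 + 13) + 73)*(⅘) + 3*82² = (10 + 73)*(⅘) + 3*6724 = 83*(⅘) + 20172 = 332/5 + 20172 = 101192/5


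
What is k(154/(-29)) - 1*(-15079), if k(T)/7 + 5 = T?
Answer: 435198/29 ≈ 15007.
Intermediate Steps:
k(T) = -35 + 7*T
k(154/(-29)) - 1*(-15079) = (-35 + 7*(154/(-29))) - 1*(-15079) = (-35 + 7*(154*(-1/29))) + 15079 = (-35 + 7*(-154/29)) + 15079 = (-35 - 1078/29) + 15079 = -2093/29 + 15079 = 435198/29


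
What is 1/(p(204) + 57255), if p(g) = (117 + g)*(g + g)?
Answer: 1/188223 ≈ 5.3128e-6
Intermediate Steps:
p(g) = 2*g*(117 + g) (p(g) = (117 + g)*(2*g) = 2*g*(117 + g))
1/(p(204) + 57255) = 1/(2*204*(117 + 204) + 57255) = 1/(2*204*321 + 57255) = 1/(130968 + 57255) = 1/188223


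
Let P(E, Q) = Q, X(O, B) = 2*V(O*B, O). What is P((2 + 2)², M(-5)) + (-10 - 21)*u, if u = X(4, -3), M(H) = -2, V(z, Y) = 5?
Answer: -312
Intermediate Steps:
X(O, B) = 10 (X(O, B) = 2*5 = 10)
u = 10
P((2 + 2)², M(-5)) + (-10 - 21)*u = -2 + (-10 - 21)*10 = -2 - 31*10 = -2 - 310 = -312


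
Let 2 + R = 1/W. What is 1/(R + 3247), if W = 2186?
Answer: 2186/7093571 ≈ 0.00030817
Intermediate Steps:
R = -4371/2186 (R = -2 + 1/2186 = -4371/2186 ≈ -1.9995)
1/(R + 3247) = 1/(-4371/2186 + 3247) = 1/(7093571/2186) = 2186/7093571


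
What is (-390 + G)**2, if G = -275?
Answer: 442225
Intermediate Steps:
(-390 + G)**2 = (-390 - 275)**2 = (-665)**2 = 442225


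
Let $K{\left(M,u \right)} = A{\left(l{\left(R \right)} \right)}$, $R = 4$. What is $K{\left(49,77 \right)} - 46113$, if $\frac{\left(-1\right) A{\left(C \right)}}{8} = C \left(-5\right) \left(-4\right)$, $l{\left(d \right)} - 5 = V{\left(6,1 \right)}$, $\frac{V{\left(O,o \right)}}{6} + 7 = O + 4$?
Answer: $-49793$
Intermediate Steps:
$V{\left(O,o \right)} = -18 + 6 O$ ($V{\left(O,o \right)} = -42 + 6 \left(O + 4\right) = -42 + 6 \left(4 + O\right) = -42 + \left(24 + 6 O\right) = -18 + 6 O$)
$l{\left(d \right)} = 23$ ($l{\left(d \right)} = 5 + \left(-18 + 6 \cdot 6\right) = 5 + \left(-18 + 36\right) = 5 + 18 = 23$)
$A{\left(C \right)} = - 160 C$ ($A{\left(C \right)} = - 8 C \left(-5\right) \left(-4\right) = - 8 - 5 C \left(-4\right) = - 8 \cdot 20 C = - 160 C$)
$K{\left(M,u \right)} = -3680$ ($K{\left(M,u \right)} = \left(-160\right) 23 = -3680$)
$K{\left(49,77 \right)} - 46113 = -3680 - 46113 = -49793$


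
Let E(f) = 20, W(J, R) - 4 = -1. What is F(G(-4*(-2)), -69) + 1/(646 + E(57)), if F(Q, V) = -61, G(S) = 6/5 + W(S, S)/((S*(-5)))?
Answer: -40625/666 ≈ -60.998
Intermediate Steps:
W(J, R) = 3 (W(J, R) = 4 - 1 = 3)
G(S) = 6/5 - 3/(5*S) (G(S) = 6/5 + 3/((S*(-5))) = 6*(1/5) + 3/((-5*S)) = 6/5 + 3*(-1/(5*S)) = 6/5 - 3/(5*S))
F(G(-4*(-2)), -69) + 1/(646 + E(57)) = -61 + 1/(646 + 20) = -61 + 1/666 = -40625/666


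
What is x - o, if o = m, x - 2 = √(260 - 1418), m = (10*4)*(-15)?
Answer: 602 + I*√1158 ≈ 602.0 + 34.029*I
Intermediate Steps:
m = -600 (m = 40*(-15) = -600)
x = 2 + I*√1158 (x = 2 + √(260 - 1418) = 2 + √(-1158) = 2 + I*√1158 ≈ 2.0 + 34.029*I)
o = -600
x - o = (2 + I*√1158) - 1*(-600) = (2 + I*√1158) + 600 = 602 + I*√1158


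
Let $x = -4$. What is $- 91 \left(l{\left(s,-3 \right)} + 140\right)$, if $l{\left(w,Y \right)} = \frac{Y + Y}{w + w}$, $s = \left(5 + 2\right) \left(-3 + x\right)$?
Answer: $- \frac{89219}{7} \approx -12746.0$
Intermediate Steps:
$s = -49$ ($s = \left(5 + 2\right) \left(-3 - 4\right) = 7 \left(-7\right) = -49$)
$l{\left(w,Y \right)} = \frac{Y}{w}$ ($l{\left(w,Y \right)} = \frac{2 Y}{2 w} = 2 Y \frac{1}{2 w} = \frac{Y}{w}$)
$- 91 \left(l{\left(s,-3 \right)} + 140\right) = - 91 \left(- \frac{3}{-49} + 140\right) = - 91 \left(\left(-3\right) \left(- \frac{1}{49}\right) + 140\right) = - 91 \left(\frac{3}{49} + 140\right) = \left(-91\right) \frac{6863}{49} = - \frac{89219}{7}$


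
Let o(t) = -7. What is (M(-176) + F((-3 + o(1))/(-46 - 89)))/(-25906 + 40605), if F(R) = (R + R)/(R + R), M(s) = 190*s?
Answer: -33439/14699 ≈ -2.2749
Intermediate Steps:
F(R) = 1 (F(R) = (2*R)/((2*R)) = (2*R)*(1/(2*R)) = 1)
(M(-176) + F((-3 + o(1))/(-46 - 89)))/(-25906 + 40605) = (190*(-176) + 1)/(-25906 + 40605) = (-33440 + 1)/14699 = -33439*1/14699 = -33439/14699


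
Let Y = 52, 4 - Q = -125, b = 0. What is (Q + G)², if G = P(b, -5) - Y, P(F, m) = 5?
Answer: 6724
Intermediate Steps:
Q = 129 (Q = 4 - 1*(-125) = 4 + 125 = 129)
G = -47 (G = 5 - 1*52 = 5 - 52 = -47)
(Q + G)² = (129 - 47)² = 82² = 6724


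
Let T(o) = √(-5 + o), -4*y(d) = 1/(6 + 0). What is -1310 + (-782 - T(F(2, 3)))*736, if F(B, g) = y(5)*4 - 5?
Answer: -576862 - 368*I*√366/3 ≈ -5.7686e+5 - 2346.8*I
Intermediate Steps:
y(d) = -1/24 (y(d) = -1/(4*(6 + 0)) = -¼/6 = -¼*⅙ = -1/24)
F(B, g) = -31/6 (F(B, g) = -1/24*4 - 5 = -⅙ - 5 = -31/6)
-1310 + (-782 - T(F(2, 3)))*736 = -1310 + (-782 - √(-5 - 31/6))*736 = -1310 + (-782 - √(-61/6))*736 = -1310 + (-782 - I*√366/6)*736 = -1310 + (-575552 - 368*I*√366/3) = -576862 - 368*I*√366/3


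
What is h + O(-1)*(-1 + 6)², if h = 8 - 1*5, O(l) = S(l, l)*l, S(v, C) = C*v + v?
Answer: 3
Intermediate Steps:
S(v, C) = v + C*v
O(l) = l²*(1 + l) (O(l) = (l*(1 + l))*l = l²*(1 + l))
h = 3 (h = 8 - 5 = 3)
h + O(-1)*(-1 + 6)² = 3 + ((-1)²*(1 - 1))*(-1 + 6)² = 3 + (1*0)*5² = 3 + 0*25 = 3 + 0 = 3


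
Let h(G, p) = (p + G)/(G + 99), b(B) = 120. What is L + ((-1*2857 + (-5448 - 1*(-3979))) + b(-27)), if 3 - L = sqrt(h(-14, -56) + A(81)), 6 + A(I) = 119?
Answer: -4203 - sqrt(32419)/17 ≈ -4213.6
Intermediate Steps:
A(I) = 113 (A(I) = -6 + 119 = 113)
h(G, p) = (G + p)/(99 + G)
L = 3 - sqrt(32419)/17 (L = 3 - sqrt((-14 - 56)/(99 - 14) + 113) = 3 - sqrt(-70/85 + 113) = 3 - sqrt((1/85)*(-70) + 113) = 3 - sqrt(-14/17 + 113) = 3 - sqrt(1907/17) = 3 - sqrt(32419)/17 ≈ -7.5913)
L + ((-1*2857 + (-5448 - 1*(-3979))) + b(-27)) = (3 - sqrt(32419)/17) + ((-1*2857 + (-5448 - 1*(-3979))) + 120) = (3 - sqrt(32419)/17) + ((-2857 + (-5448 + 3979)) + 120) = (3 - sqrt(32419)/17) + ((-2857 - 1469) + 120) = (3 - sqrt(32419)/17) + (-4326 + 120) = (3 - sqrt(32419)/17) - 4206 = -4203 - sqrt(32419)/17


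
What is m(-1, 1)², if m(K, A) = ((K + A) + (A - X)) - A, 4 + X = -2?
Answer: 36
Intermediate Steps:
X = -6 (X = -4 - 2 = -6)
m(K, A) = 6 + A + K (m(K, A) = ((K + A) + (A - 1*(-6))) - A = ((A + K) + (A + 6)) - A = ((A + K) + (6 + A)) - A = (6 + K + 2*A) - A = 6 + A + K)
m(-1, 1)² = (6 + 1 - 1)² = 6² = 36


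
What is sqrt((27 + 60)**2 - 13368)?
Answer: I*sqrt(5799) ≈ 76.151*I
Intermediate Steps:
sqrt((27 + 60)**2 - 13368) = sqrt(87**2 - 13368) = sqrt(7569 - 13368) = sqrt(-5799) = I*sqrt(5799)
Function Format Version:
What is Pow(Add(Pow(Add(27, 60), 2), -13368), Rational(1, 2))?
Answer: Mul(I, Pow(5799, Rational(1, 2))) ≈ Mul(76.151, I)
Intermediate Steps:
Pow(Add(Pow(Add(27, 60), 2), -13368), Rational(1, 2)) = Pow(Add(Pow(87, 2), -13368), Rational(1, 2)) = Pow(Add(7569, -13368), Rational(1, 2)) = Pow(-5799, Rational(1, 2)) = Mul(I, Pow(5799, Rational(1, 2)))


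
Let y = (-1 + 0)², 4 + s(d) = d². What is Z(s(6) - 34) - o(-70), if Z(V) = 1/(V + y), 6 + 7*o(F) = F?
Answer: 69/7 ≈ 9.8571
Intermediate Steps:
s(d) = -4 + d²
y = 1 (y = (-1)² = 1)
o(F) = -6/7 + F/7
Z(V) = 1/(1 + V) (Z(V) = 1/(V + 1) = 1/(1 + V))
Z(s(6) - 34) - o(-70) = 1/(1 + ((-4 + 6²) - 34)) - (-6/7 + (⅐)*(-70)) = 1/(1 + ((-4 + 36) - 34)) - (-6/7 - 10) = 1/(1 + (32 - 34)) - 1*(-76/7) = 1/(1 - 2) + 76/7 = 1/(-1) + 76/7 = -1 + 76/7 = 69/7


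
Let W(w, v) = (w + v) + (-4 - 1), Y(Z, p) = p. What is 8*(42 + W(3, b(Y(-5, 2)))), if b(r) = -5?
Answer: 280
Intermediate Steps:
W(w, v) = -5 + v + w (W(w, v) = (v + w) - 5 = -5 + v + w)
8*(42 + W(3, b(Y(-5, 2)))) = 8*(42 + (-5 - 5 + 3)) = 8*(42 - 7) = 8*35 = 280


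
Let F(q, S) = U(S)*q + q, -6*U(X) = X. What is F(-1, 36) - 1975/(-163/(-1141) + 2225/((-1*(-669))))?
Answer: -9167705/16244 ≈ -564.38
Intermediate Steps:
U(X) = -X/6
F(q, S) = q - S*q/6 (F(q, S) = (-S/6)*q + q = -S*q/6 + q = q - S*q/6)
F(-1, 36) - 1975/(-163/(-1141) + 2225/((-1*(-669)))) = (1/6)*(-1)*(6 - 1*36) - 1975/(-163/(-1141) + 2225/((-1*(-669)))) = (1/6)*(-1)*(6 - 36) - 1975/(-163*(-1/1141) + 2225/669) = (1/6)*(-1)*(-30) - 1975/(1/7 + 2225*(1/669)) = 5 - 1975/(1/7 + 2225/669) = 5 - 1975/16244/4683 = 5 - 1975*4683/16244 = 5 - 9248925/16244 = -9167705/16244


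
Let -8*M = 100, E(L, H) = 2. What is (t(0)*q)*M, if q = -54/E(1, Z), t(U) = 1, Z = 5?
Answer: 675/2 ≈ 337.50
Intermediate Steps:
M = -25/2 (M = -1/8*100 = -25/2 ≈ -12.500)
q = -27 (q = -54/2 = -54*1/2 = -27)
(t(0)*q)*M = (1*(-27))*(-25/2) = -27*(-25/2) = 675/2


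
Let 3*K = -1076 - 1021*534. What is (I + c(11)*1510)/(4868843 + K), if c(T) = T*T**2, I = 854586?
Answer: 8593188/14060239 ≈ 0.61117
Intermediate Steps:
c(T) = T**3
K = -546290/3 (K = (-1076 - 1021*534)/3 = (-1076 - 545214)/3 = (1/3)*(-546290) = -546290/3 ≈ -1.8210e+5)
(I + c(11)*1510)/(4868843 + K) = (854586 + 11**3*1510)/(4868843 - 546290/3) = (854586 + 1331*1510)/(14060239/3) = (854586 + 2009810)*(3/14060239) = 2864396*(3/14060239) = 8593188/14060239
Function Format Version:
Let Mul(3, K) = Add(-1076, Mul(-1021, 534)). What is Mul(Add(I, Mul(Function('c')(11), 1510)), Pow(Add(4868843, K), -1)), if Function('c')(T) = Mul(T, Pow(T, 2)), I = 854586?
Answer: Rational(8593188, 14060239) ≈ 0.61117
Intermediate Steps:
Function('c')(T) = Pow(T, 3)
K = Rational(-546290, 3) (K = Mul(Rational(1, 3), Add(-1076, Mul(-1021, 534))) = Mul(Rational(1, 3), Add(-1076, -545214)) = Mul(Rational(1, 3), -546290) = Rational(-546290, 3) ≈ -1.8210e+5)
Mul(Add(I, Mul(Function('c')(11), 1510)), Pow(Add(4868843, K), -1)) = Mul(Add(854586, Mul(Pow(11, 3), 1510)), Pow(Add(4868843, Rational(-546290, 3)), -1)) = Mul(Add(854586, Mul(1331, 1510)), Pow(Rational(14060239, 3), -1)) = Mul(Add(854586, 2009810), Rational(3, 14060239)) = Mul(2864396, Rational(3, 14060239)) = Rational(8593188, 14060239)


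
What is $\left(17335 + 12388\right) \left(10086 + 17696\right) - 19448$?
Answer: $825744938$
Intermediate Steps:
$\left(17335 + 12388\right) \left(10086 + 17696\right) - 19448 = 29723 \cdot 27782 - 19448 = 825764386 - 19448 = 825744938$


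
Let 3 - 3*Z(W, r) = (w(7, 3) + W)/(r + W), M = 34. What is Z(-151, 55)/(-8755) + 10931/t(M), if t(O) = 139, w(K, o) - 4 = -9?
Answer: 2296820191/29206680 ≈ 78.640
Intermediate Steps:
w(K, o) = -5 (w(K, o) = 4 - 9 = -5)
Z(W, r) = 1 - (-5 + W)/(3*(W + r)) (Z(W, r) = 1 - (-5 + W)/(3*(r + W)) = 1 - (-5 + W)/(3*(W + r)))
Z(-151, 55)/(-8755) + 10931/t(M) = ((5/3 + 55 + (⅔)*(-151))/(-151 + 55))/(-8755) + 10931/139 = ((5/3 + 55 - 302/3)/(-96))*(-1/8755) + 10931*(1/139) = -1/96*(-44)*(-1/8755) + 10931/139 = (11/24)*(-1/8755) + 10931/139 = -11/210120 + 10931/139 = 2296820191/29206680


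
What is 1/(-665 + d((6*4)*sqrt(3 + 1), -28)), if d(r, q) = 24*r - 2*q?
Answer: 1/543 ≈ 0.0018416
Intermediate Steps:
d(r, q) = -2*q + 24*r
1/(-665 + d((6*4)*sqrt(3 + 1), -28)) = 1/(-665 + (-2*(-28) + 24*((6*4)*sqrt(3 + 1)))) = 1/(-665 + (56 + 24*(24*sqrt(4)))) = 1/(-665 + (56 + 24*(24*2))) = 1/(-665 + (56 + 24*48)) = 1/(-665 + (56 + 1152)) = 1/(-665 + 1208) = 1/543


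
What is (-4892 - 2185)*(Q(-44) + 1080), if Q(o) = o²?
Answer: -21344232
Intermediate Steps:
(-4892 - 2185)*(Q(-44) + 1080) = (-4892 - 2185)*((-44)² + 1080) = -7077*(1936 + 1080) = -7077*3016 = -21344232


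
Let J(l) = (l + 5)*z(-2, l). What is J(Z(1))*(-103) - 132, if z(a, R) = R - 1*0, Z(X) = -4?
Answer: 280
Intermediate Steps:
z(a, R) = R (z(a, R) = R + 0 = R)
J(l) = l*(5 + l) (J(l) = (l + 5)*l = (5 + l)*l = l*(5 + l))
J(Z(1))*(-103) - 132 = -4*(5 - 4)*(-103) - 132 = -4*1*(-103) - 132 = -4*(-103) - 132 = 412 - 132 = 280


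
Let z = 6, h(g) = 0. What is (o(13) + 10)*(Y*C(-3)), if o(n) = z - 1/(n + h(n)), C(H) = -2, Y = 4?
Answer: -1656/13 ≈ -127.38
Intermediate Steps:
o(n) = 6 - 1/n (o(n) = 6 - 1/(n + 0) = 6 - 1/n)
(o(13) + 10)*(Y*C(-3)) = ((6 - 1/13) + 10)*(4*(-2)) = ((6 - 1*1/13) + 10)*(-8) = ((6 - 1/13) + 10)*(-8) = (77/13 + 10)*(-8) = (207/13)*(-8) = -1656/13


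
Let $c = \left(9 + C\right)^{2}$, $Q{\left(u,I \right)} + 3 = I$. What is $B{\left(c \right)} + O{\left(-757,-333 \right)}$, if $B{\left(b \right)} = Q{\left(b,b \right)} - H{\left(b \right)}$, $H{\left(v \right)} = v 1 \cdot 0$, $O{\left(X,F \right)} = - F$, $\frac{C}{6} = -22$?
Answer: $15459$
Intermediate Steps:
$C = -132$ ($C = 6 \left(-22\right) = -132$)
$Q{\left(u,I \right)} = -3 + I$
$c = 15129$ ($c = \left(9 - 132\right)^{2} = \left(-123\right)^{2} = 15129$)
$H{\left(v \right)} = 0$ ($H{\left(v \right)} = v 0 = 0$)
$B{\left(b \right)} = -3 + b$ ($B{\left(b \right)} = \left(-3 + b\right) - 0 = \left(-3 + b\right) + 0 = -3 + b$)
$B{\left(c \right)} + O{\left(-757,-333 \right)} = \left(-3 + 15129\right) - -333 = 15126 + 333 = 15459$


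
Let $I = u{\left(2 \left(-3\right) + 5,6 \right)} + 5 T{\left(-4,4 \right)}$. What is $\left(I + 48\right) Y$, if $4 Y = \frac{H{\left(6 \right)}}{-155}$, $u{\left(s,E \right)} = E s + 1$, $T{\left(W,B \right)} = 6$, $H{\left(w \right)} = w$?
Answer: $- \frac{219}{310} \approx -0.70645$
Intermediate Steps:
$u{\left(s,E \right)} = 1 + E s$
$I = 25$ ($I = \left(1 + 6 \left(2 \left(-3\right) + 5\right)\right) + 5 \cdot 6 = \left(1 + 6 \left(-6 + 5\right)\right) + 30 = \left(1 + 6 \left(-1\right)\right) + 30 = \left(1 - 6\right) + 30 = -5 + 30 = 25$)
$Y = - \frac{3}{310}$ ($Y = \frac{6 \frac{1}{-155}}{4} = \frac{6 \left(- \frac{1}{155}\right)}{4} = \frac{1}{4} \left(- \frac{6}{155}\right) = - \frac{3}{310} \approx -0.0096774$)
$\left(I + 48\right) Y = \left(25 + 48\right) \left(- \frac{3}{310}\right) = 73 \left(- \frac{3}{310}\right) = - \frac{219}{310}$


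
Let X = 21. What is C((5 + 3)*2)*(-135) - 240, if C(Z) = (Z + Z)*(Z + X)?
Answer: -160080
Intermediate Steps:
C(Z) = 2*Z*(21 + Z) (C(Z) = (Z + Z)*(Z + 21) = (2*Z)*(21 + Z) = 2*Z*(21 + Z))
C((5 + 3)*2)*(-135) - 240 = (2*((5 + 3)*2)*(21 + (5 + 3)*2))*(-135) - 240 = (2*(8*2)*(21 + 8*2))*(-135) - 240 = (2*16*(21 + 16))*(-135) - 240 = (2*16*37)*(-135) - 240 = 1184*(-135) - 240 = -159840 - 240 = -160080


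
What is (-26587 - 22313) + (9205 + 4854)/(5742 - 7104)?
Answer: -66615859/1362 ≈ -48910.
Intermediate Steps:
(-26587 - 22313) + (9205 + 4854)/(5742 - 7104) = -48900 + 14059/(-1362) = -48900 + 14059*(-1/1362) = -48900 - 14059/1362 = -66615859/1362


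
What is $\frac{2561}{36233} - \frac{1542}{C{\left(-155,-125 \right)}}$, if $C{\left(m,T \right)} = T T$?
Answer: $- \frac{15855661}{566140625} \approx -0.028007$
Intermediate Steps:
$C{\left(m,T \right)} = T^{2}$
$\frac{2561}{36233} - \frac{1542}{C{\left(-155,-125 \right)}} = \frac{2561}{36233} - \frac{1542}{\left(-125\right)^{2}} = 2561 \cdot \frac{1}{36233} - \frac{1542}{15625} = \frac{2561}{36233} - \frac{1542}{15625} = - \frac{15855661}{566140625}$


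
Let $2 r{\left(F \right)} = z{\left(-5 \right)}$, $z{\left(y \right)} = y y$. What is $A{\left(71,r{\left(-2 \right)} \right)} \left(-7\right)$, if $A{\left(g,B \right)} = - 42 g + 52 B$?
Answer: $16324$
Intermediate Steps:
$z{\left(y \right)} = y^{2}$
$r{\left(F \right)} = \frac{25}{2}$ ($r{\left(F \right)} = \frac{\left(-5\right)^{2}}{2} = \frac{1}{2} \cdot 25 = \frac{25}{2}$)
$A{\left(71,r{\left(-2 \right)} \right)} \left(-7\right) = \left(\left(-42\right) 71 + 52 \cdot \frac{25}{2}\right) \left(-7\right) = \left(-2982 + 650\right) \left(-7\right) = \left(-2332\right) \left(-7\right) = 16324$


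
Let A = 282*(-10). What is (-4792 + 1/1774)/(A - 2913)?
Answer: 2833669/3390114 ≈ 0.83586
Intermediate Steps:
A = -2820
(-4792 + 1/1774)/(A - 2913) = (-4792 + 1/1774)/(-2820 - 2913) = (-4792 + 1/1774)/(-5733) = -8501007/1774*(-1/5733) = 2833669/3390114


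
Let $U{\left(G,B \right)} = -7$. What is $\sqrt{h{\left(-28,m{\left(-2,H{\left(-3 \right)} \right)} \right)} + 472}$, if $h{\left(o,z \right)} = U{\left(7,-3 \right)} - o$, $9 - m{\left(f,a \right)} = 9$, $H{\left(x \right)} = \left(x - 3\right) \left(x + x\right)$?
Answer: $\sqrt{493} \approx 22.204$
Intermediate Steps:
$H{\left(x \right)} = 2 x \left(-3 + x\right)$ ($H{\left(x \right)} = \left(-3 + x\right) 2 x = 2 x \left(-3 + x\right)$)
$m{\left(f,a \right)} = 0$ ($m{\left(f,a \right)} = 9 - 9 = 0$)
$h{\left(o,z \right)} = -7 - o$
$\sqrt{h{\left(-28,m{\left(-2,H{\left(-3 \right)} \right)} \right)} + 472} = \sqrt{\left(-7 - -28\right) + 472} = \sqrt{\left(-7 + 28\right) + 472} = \sqrt{21 + 472} = \sqrt{493}$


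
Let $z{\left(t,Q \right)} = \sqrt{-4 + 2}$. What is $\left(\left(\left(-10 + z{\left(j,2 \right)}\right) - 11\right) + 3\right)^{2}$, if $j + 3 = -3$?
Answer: $\left(18 - i \sqrt{2}\right)^{2} \approx 322.0 - 50.912 i$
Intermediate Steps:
$j = -6$ ($j = -3 - 3 = -6$)
$z{\left(t,Q \right)} = i \sqrt{2}$ ($z{\left(t,Q \right)} = \sqrt{-2} = i \sqrt{2}$)
$\left(\left(\left(-10 + z{\left(j,2 \right)}\right) - 11\right) + 3\right)^{2} = \left(\left(\left(-10 + i \sqrt{2}\right) - 11\right) + 3\right)^{2} = \left(\left(-21 + i \sqrt{2}\right) + 3\right)^{2} = \left(-18 + i \sqrt{2}\right)^{2}$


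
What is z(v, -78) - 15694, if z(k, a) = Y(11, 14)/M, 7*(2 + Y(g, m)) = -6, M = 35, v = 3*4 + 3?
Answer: -769010/49 ≈ -15694.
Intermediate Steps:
v = 15 (v = 12 + 3 = 15)
Y(g, m) = -20/7 (Y(g, m) = -2 + (⅐)*(-6) = -2 - 6/7 = -20/7)
z(k, a) = -4/49 (z(k, a) = -20/7/35 = -20/7*1/35 = -4/49)
z(v, -78) - 15694 = -4/49 - 15694 = -769010/49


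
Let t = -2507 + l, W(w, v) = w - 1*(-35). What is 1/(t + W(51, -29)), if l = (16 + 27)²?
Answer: -1/572 ≈ -0.0017483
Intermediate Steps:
l = 1849 (l = 43² = 1849)
W(w, v) = 35 + w (W(w, v) = w + 35 = 35 + w)
t = -658 (t = -2507 + 1849 = -658)
1/(t + W(51, -29)) = 1/(-658 + (35 + 51)) = 1/(-658 + 86) = 1/(-572) = -1/572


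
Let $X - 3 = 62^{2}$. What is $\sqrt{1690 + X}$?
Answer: $7 \sqrt{113} \approx 74.411$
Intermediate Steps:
$X = 3847$ ($X = 3 + 62^{2} = 3 + 3844 = 3847$)
$\sqrt{1690 + X} = \sqrt{1690 + 3847} = \sqrt{5537} = 7 \sqrt{113}$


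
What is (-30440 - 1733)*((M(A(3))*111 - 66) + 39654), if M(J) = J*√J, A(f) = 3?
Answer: -1273664724 - 10713609*√3 ≈ -1.2922e+9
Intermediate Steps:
M(J) = J^(3/2)
(-30440 - 1733)*((M(A(3))*111 - 66) + 39654) = (-30440 - 1733)*((3^(3/2)*111 - 66) + 39654) = -32173*(((3*√3)*111 - 66) + 39654) = -32173*((333*√3 - 66) + 39654) = -32173*((-66 + 333*√3) + 39654) = -32173*(39588 + 333*√3) = -1273664724 - 10713609*√3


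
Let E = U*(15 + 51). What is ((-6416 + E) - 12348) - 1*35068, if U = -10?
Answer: -54492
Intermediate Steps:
E = -660 (E = -10*(15 + 51) = -10*66 = -660)
((-6416 + E) - 12348) - 1*35068 = ((-6416 - 660) - 12348) - 1*35068 = (-7076 - 12348) - 35068 = -19424 - 35068 = -54492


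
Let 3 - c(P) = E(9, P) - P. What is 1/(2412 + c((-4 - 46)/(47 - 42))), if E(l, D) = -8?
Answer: 1/2413 ≈ 0.00041442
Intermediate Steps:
c(P) = 11 + P (c(P) = 3 - (-8 - P) = 3 + (8 + P) = 11 + P)
1/(2412 + c((-4 - 46)/(47 - 42))) = 1/(2412 + (11 + (-4 - 46)/(47 - 42))) = 1/(2412 + (11 - 50/5)) = 1/(2412 + (11 - 50*⅕)) = 1/(2412 + (11 - 10)) = 1/(2412 + 1) = 1/2413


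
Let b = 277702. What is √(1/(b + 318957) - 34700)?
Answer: I*√12353268090554041/596659 ≈ 186.28*I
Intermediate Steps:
√(1/(b + 318957) - 34700) = √(1/(277702 + 318957) - 34700) = √(1/596659 - 34700) = √(-20704067299/596659) = I*√12353268090554041/596659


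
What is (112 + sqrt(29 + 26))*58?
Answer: 6496 + 58*sqrt(55) ≈ 6926.1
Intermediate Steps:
(112 + sqrt(29 + 26))*58 = (112 + sqrt(55))*58 = 6496 + 58*sqrt(55)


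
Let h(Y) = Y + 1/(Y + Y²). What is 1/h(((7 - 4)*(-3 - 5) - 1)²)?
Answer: 391250/244531251 ≈ 0.0016000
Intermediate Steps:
1/h(((7 - 4)*(-3 - 5) - 1)²) = 1/((1 + (((7 - 4)*(-3 - 5) - 1)²)² + (((7 - 4)*(-3 - 5) - 1)²)³)/((((7 - 4)*(-3 - 5) - 1)²)*(1 + ((7 - 4)*(-3 - 5) - 1)²))) = 1/((1 + ((3*(-8) - 1)²)² + ((3*(-8) - 1)²)³)/(((3*(-8) - 1)²)*(1 + (3*(-8) - 1)²))) = 1/((1 + ((-24 - 1)²)² + ((-24 - 1)²)³)/(((-24 - 1)²)*(1 + (-24 - 1)²))) = 1/((1 + ((-25)²)² + ((-25)²)³)/(((-25)²)*(1 + (-25)²))) = 1/((1 + 625² + 625³)/(625*(1 + 625))) = 1/((1/625)*(1 + 390625 + 244140625)/626) = 1/((1/625)*(1/626)*244531251) = 1/(244531251/391250) = 391250/244531251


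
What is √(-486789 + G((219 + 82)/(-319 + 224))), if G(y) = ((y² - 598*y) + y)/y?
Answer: I*√4398687245/95 ≈ 698.13*I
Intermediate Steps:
G(y) = (y² - 597*y)/y
√(-486789 + G((219 + 82)/(-319 + 224))) = √(-486789 + (-597 + (219 + 82)/(-319 + 224))) = √(-486789 + (-597 + 301/(-95))) = √(-486789 + (-597 + 301*(-1/95))) = √(-486789 + (-597 - 301/95)) = √(-486789 - 57016/95) = √(-46301971/95) = I*√4398687245/95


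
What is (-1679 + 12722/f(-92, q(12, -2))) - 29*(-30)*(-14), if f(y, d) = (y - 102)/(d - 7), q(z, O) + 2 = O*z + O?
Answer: -1121688/97 ≈ -11564.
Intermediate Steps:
q(z, O) = -2 + O + O*z (q(z, O) = -2 + (O*z + O) = -2 + (O + O*z) = -2 + O + O*z)
f(y, d) = (-102 + y)/(-7 + d)
(-1679 + 12722/f(-92, q(12, -2))) - 29*(-30)*(-14) = (-1679 + 12722/(((-102 - 92)/(-7 + (-2 - 2 - 2*12))))) - 29*(-30)*(-14) = (-1679 + 12722/((-194/(-7 + (-2 - 2 - 24))))) + 870*(-14) = (-1679 + 12722/((-194/(-7 - 28)))) - 12180 = (-1679 + 12722/((-194/(-35)))) - 12180 = (-1679 + 12722/((-1/35*(-194)))) - 12180 = (-1679 + 12722/(194/35)) - 12180 = (-1679 + 12722*(35/194)) - 12180 = (-1679 + 222635/97) - 12180 = 59772/97 - 12180 = -1121688/97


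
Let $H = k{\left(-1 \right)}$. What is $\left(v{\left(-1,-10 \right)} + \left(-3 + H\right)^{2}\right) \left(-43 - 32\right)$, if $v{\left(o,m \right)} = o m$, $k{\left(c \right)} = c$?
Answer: $-1950$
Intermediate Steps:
$H = -1$
$v{\left(o,m \right)} = m o$
$\left(v{\left(-1,-10 \right)} + \left(-3 + H\right)^{2}\right) \left(-43 - 32\right) = \left(\left(-10\right) \left(-1\right) + \left(-3 - 1\right)^{2}\right) \left(-43 - 32\right) = \left(10 + \left(-4\right)^{2}\right) \left(-43 - 32\right) = \left(10 + 16\right) \left(-75\right) = 26 \left(-75\right) = -1950$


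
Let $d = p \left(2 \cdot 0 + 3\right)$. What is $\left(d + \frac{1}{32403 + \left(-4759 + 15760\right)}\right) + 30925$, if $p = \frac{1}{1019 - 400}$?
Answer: $\frac{830864456131}{26867076} \approx 30925.0$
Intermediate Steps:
$p = \frac{1}{619} \approx 0.0016155$
$d = \frac{3}{619}$ ($d = \frac{2 \cdot 0 + 3}{619} = \frac{0 + 3}{619} = \frac{1}{619} \cdot 3 = \frac{3}{619} \approx 0.0048465$)
$\left(d + \frac{1}{32403 + \left(-4759 + 15760\right)}\right) + 30925 = \left(\frac{3}{619} + \frac{1}{32403 + \left(-4759 + 15760\right)}\right) + 30925 = \left(\frac{3}{619} + \frac{1}{32403 + 11001}\right) + 30925 = \left(\frac{3}{619} + \frac{1}{43404}\right) + 30925 = \frac{130831}{26867076} + 30925 = \frac{830864456131}{26867076}$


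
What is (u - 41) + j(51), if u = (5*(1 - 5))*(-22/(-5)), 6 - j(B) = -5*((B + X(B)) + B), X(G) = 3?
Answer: 402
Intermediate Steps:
j(B) = 21 + 10*B (j(B) = 6 - (-5)*((B + 3) + B) = 6 - (-5)*((3 + B) + B) = 6 - (-5)*(3 + 2*B) = 6 - (-15 - 10*B) = 6 + (15 + 10*B) = 21 + 10*B)
u = -88 (u = (5*(-4))*(-22*(-⅕)) = -20*22/5 = -88)
(u - 41) + j(51) = (-88 - 41) + (21 + 10*51) = -129 + (21 + 510) = -129 + 531 = 402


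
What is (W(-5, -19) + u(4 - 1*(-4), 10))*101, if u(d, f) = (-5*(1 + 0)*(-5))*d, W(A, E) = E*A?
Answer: 29795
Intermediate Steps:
W(A, E) = A*E
u(d, f) = 25*d (u(d, f) = (-5*(-5))*d = 25*d)
(W(-5, -19) + u(4 - 1*(-4), 10))*101 = (-5*(-19) + 25*(4 - 1*(-4)))*101 = (95 + 25*(4 + 4))*101 = (95 + 25*8)*101 = (95 + 200)*101 = 295*101 = 29795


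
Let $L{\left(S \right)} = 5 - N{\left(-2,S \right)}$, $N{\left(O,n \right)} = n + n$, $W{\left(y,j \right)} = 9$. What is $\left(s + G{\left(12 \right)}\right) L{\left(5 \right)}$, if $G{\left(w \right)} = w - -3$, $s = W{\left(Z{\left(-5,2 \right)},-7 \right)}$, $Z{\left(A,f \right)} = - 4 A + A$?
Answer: $-120$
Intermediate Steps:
$Z{\left(A,f \right)} = - 3 A$
$s = 9$
$G{\left(w \right)} = 3 + w$ ($G{\left(w \right)} = w + 3 = 3 + w$)
$N{\left(O,n \right)} = 2 n$
$L{\left(S \right)} = 5 - 2 S$
$\left(s + G{\left(12 \right)}\right) L{\left(5 \right)} = \left(9 + \left(3 + 12\right)\right) \left(5 - 10\right) = \left(9 + 15\right) \left(5 - 10\right) = 24 \left(-5\right) = -120$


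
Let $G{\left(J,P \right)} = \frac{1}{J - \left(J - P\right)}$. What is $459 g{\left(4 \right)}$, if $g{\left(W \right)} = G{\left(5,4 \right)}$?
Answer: $\frac{459}{4} \approx 114.75$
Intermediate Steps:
$G{\left(J,P \right)} = \frac{1}{P}$
$g{\left(W \right)} = \frac{1}{4}$
$459 g{\left(4 \right)} = 459 \cdot \frac{1}{4} = \frac{459}{4}$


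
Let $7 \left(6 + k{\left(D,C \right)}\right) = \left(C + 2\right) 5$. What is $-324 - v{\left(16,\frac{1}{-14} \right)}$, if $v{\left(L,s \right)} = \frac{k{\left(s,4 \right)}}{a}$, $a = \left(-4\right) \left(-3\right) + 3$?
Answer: $- \frac{11336}{35} \approx -323.89$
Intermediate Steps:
$k{\left(D,C \right)} = - \frac{32}{7} + \frac{5 C}{7}$ ($k{\left(D,C \right)} = -6 + \frac{\left(C + 2\right) 5}{7} = -6 + \frac{\left(2 + C\right) 5}{7} = -6 + \frac{10 + 5 C}{7} = -6 + \left(\frac{10}{7} + \frac{5 C}{7}\right) = - \frac{32}{7} + \frac{5 C}{7}$)
$a = 15$ ($a = 12 + 3 = 15$)
$v{\left(L,s \right)} = - \frac{4}{35}$ ($v{\left(L,s \right)} = \frac{- \frac{32}{7} + \frac{5}{7} \cdot 4}{15} = \left(- \frac{32}{7} + \frac{20}{7}\right) \frac{1}{15} = \left(- \frac{12}{7}\right) \frac{1}{15} = - \frac{4}{35}$)
$-324 - v{\left(16,\frac{1}{-14} \right)} = -324 - - \frac{4}{35} = -324 + \frac{4}{35} = - \frac{11336}{35}$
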